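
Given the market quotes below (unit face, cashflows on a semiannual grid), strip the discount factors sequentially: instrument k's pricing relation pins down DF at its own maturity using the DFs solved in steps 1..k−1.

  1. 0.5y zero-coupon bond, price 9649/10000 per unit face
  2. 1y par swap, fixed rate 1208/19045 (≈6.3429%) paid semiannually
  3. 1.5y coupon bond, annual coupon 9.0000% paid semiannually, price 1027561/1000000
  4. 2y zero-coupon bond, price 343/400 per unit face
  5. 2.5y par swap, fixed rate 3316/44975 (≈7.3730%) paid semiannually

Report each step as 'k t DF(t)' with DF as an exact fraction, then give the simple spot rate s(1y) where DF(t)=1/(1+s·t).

1 1/2 9649/10000
2 1 2349/2500
3 3/2 9013/10000
4 2 343/400
5 5/2 4171/5000
s(1y) = (1/(2349/2500) − 1)/(1) = 151/2349 ≈ 6.4283%

step 1 [0.5y] zero: DF = P = 9649/10000 ≈ 0.964900
step 2 [1y] swap r/2=604/19045: DF=(1 − 604/19045·(0.964900))/(1+604/19045) = 2349/2500 ≈ 0.939600
step 3 [1.5y] bond c/2=9/200: DF=(1027561/1000000 − 9/200·(0.964900+0.939600))/(1+9/200) = 9013/10000 ≈ 0.901300
step 4 [2y] zero: DF = P = 343/400 ≈ 0.857500
step 5 [2.5y] swap r/2=1658/44975: DF=(1 − 1658/44975·(0.964900+0.939600+0.901300+0.857500))/(1+1658/44975) = 4171/5000 ≈ 0.834200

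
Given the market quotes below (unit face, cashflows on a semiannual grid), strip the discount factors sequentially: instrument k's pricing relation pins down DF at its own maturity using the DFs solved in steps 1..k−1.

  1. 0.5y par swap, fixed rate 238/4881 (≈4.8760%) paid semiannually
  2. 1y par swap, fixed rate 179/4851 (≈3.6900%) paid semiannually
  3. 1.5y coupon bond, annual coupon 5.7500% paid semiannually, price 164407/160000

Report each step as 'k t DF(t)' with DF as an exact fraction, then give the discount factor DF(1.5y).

1 1/2 4881/5000
2 1 4821/5000
3 3/2 4723/5000
DF(1.5y) = 4723/5000 ≈ 0.944600

step 1 [0.5y] swap r/2=119/4881: DF=(1 − 119/4881·(0))/(1+119/4881) = 4881/5000 ≈ 0.976200
step 2 [1y] swap r/2=179/9702: DF=(1 − 179/9702·(0.976200))/(1+179/9702) = 4821/5000 ≈ 0.964200
step 3 [1.5y] bond c/2=23/800: DF=(164407/160000 − 23/800·(0.976200+0.964200))/(1+23/800) = 4723/5000 ≈ 0.944600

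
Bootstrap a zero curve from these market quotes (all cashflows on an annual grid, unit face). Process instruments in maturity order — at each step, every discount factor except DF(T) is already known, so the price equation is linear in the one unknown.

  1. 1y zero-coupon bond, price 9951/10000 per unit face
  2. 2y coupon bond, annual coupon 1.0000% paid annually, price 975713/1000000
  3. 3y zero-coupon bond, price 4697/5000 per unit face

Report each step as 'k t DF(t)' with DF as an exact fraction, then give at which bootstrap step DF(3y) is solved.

step 1 [1y] zero: DF = P = 9951/10000 ≈ 0.995100
step 2 [2y] bond c/1=1/100: DF=(975713/1000000 − 1/100·(0.995100))/(1+1/100) = 4781/5000 ≈ 0.956200
step 3 [3y] zero: DF = P = 4697/5000 ≈ 0.939400

1 1 9951/10000
2 2 4781/5000
3 3 4697/5000
DF(3y) is solved at step 3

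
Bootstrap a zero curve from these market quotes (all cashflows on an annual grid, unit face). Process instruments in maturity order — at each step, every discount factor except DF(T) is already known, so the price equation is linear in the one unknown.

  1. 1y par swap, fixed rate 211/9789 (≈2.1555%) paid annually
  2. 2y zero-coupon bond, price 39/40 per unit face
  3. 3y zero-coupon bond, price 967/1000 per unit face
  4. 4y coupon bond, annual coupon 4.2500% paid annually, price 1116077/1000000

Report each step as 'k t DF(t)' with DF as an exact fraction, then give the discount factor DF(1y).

step 1 [1y] swap r/1=211/9789: DF=(1 − 211/9789·(0))/(1+211/9789) = 9789/10000 ≈ 0.978900
step 2 [2y] zero: DF = P = 39/40 ≈ 0.975000
step 3 [3y] zero: DF = P = 967/1000 ≈ 0.967000
step 4 [4y] bond c/1=17/400: DF=(1116077/1000000 − 17/400·(0.978900+0.975000+0.967000))/(1+17/400) = 1903/2000 ≈ 0.951500

1 1 9789/10000
2 2 39/40
3 3 967/1000
4 4 1903/2000
DF(1y) = 9789/10000 ≈ 0.978900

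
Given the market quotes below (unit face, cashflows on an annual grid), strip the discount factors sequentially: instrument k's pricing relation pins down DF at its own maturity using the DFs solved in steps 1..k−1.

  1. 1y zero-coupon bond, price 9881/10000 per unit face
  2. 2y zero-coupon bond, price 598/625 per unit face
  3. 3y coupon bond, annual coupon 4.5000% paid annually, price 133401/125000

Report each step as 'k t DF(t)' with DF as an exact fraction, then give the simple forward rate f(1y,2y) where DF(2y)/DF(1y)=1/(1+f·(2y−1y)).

1 1 9881/10000
2 2 598/625
3 3 15/16
f(1y,2y) = ((9881/10000)/(598/625) − 1)/(1) = 313/9568 ≈ 3.2713%

step 1 [1y] zero: DF = P = 9881/10000 ≈ 0.988100
step 2 [2y] zero: DF = P = 598/625 ≈ 0.956800
step 3 [3y] bond c/1=9/200: DF=(133401/125000 − 9/200·(0.988100+0.956800))/(1+9/200) = 15/16 ≈ 0.937500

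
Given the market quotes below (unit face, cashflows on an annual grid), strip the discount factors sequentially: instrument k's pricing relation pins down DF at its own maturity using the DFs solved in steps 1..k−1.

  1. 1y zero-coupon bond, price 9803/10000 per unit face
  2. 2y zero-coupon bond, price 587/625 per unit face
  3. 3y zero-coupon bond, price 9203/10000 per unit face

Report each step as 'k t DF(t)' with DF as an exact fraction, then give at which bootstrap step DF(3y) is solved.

1 1 9803/10000
2 2 587/625
3 3 9203/10000
DF(3y) is solved at step 3

step 1 [1y] zero: DF = P = 9803/10000 ≈ 0.980300
step 2 [2y] zero: DF = P = 587/625 ≈ 0.939200
step 3 [3y] zero: DF = P = 9203/10000 ≈ 0.920300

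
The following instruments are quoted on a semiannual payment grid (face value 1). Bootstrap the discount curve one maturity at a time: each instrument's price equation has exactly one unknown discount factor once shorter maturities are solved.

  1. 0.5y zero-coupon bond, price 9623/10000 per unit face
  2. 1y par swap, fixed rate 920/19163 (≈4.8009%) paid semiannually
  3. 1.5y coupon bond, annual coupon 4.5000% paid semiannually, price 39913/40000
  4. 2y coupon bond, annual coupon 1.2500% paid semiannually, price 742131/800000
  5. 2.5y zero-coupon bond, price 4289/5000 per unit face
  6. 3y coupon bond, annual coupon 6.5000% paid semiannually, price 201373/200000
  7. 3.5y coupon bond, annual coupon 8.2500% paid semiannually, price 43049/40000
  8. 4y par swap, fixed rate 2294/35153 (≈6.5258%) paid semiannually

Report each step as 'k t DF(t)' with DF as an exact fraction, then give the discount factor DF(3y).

step 1 [0.5y] zero: DF = P = 9623/10000 ≈ 0.962300
step 2 [1y] swap r/2=460/19163: DF=(1 − 460/19163·(0.962300))/(1+460/19163) = 477/500 ≈ 0.954000
step 3 [1.5y] bond c/2=9/400: DF=(39913/40000 − 9/400·(0.962300+0.954000))/(1+9/400) = 9337/10000 ≈ 0.933700
step 4 [2y] bond c/2=1/160: DF=(742131/800000 − 1/160·(0.962300+0.954000+0.933700))/(1+1/160) = 4521/5000 ≈ 0.904200
step 5 [2.5y] zero: DF = P = 4289/5000 ≈ 0.857800
step 6 [3y] bond c/2=13/400: DF=(201373/200000 − 13/400·(0.962300+0.954000+0.933700+0.904200+0.857800))/(1+13/400) = 83/100 ≈ 0.830000
step 7 [3.5y] bond c/2=33/800: DF=(43049/40000 − 33/800·(0.962300+0.954000+0.933700+0.904200+0.857800+0.830000))/(1+33/800) = 409/500 ≈ 0.818000
step 8 [4y] swap r/2=1147/35153: DF=(1 − 1147/35153·(0.962300+0.954000+0.933700+0.904200+0.857800+0.830000+0.818000))/(1+1147/35153) = 3853/5000 ≈ 0.770600

1 1/2 9623/10000
2 1 477/500
3 3/2 9337/10000
4 2 4521/5000
5 5/2 4289/5000
6 3 83/100
7 7/2 409/500
8 4 3853/5000
DF(3y) = 83/100 ≈ 0.830000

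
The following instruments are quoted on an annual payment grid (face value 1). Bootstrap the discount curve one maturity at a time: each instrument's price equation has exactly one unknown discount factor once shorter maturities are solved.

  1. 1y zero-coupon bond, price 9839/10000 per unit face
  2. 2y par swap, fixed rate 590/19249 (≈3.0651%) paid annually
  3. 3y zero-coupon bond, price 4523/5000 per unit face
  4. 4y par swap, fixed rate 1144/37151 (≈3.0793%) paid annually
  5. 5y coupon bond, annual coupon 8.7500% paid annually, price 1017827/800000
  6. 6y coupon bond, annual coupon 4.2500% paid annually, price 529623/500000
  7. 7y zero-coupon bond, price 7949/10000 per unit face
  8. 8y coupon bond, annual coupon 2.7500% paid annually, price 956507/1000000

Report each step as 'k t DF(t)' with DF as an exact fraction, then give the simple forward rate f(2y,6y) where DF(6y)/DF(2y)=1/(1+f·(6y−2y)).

1 1 9839/10000
2 2 941/1000
3 3 4523/5000
4 4 1107/1250
5 5 871/1000
6 6 8291/10000
7 7 7949/10000
8 8 7647/10000
f(2y,6y) = ((941/1000)/(8291/10000) − 1)/(4) = 1119/33164 ≈ 3.3741%

step 1 [1y] zero: DF = P = 9839/10000 ≈ 0.983900
step 2 [2y] swap r/1=590/19249: DF=(1 − 590/19249·(0.983900))/(1+590/19249) = 941/1000 ≈ 0.941000
step 3 [3y] zero: DF = P = 4523/5000 ≈ 0.904600
step 4 [4y] swap r/1=1144/37151: DF=(1 − 1144/37151·(0.983900+0.941000+0.904600))/(1+1144/37151) = 1107/1250 ≈ 0.885600
step 5 [5y] bond c/1=7/80: DF=(1017827/800000 − 7/80·(0.983900+0.941000+0.904600+0.885600))/(1+7/80) = 871/1000 ≈ 0.871000
step 6 [6y] bond c/1=17/400: DF=(529623/500000 − 17/400·(0.983900+0.941000+0.904600+0.885600+0.871000))/(1+17/400) = 8291/10000 ≈ 0.829100
step 7 [7y] zero: DF = P = 7949/10000 ≈ 0.794900
step 8 [8y] bond c/1=11/400: DF=(956507/1000000 − 11/400·(0.983900+0.941000+0.904600+0.885600+0.871000+0.829100+0.794900))/(1+11/400) = 7647/10000 ≈ 0.764700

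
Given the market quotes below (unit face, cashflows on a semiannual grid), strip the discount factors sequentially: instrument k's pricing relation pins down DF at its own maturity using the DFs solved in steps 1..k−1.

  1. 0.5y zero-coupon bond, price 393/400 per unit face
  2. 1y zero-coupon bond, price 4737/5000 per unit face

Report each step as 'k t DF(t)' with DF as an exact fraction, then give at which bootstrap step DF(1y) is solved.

1 1/2 393/400
2 1 4737/5000
DF(1y) is solved at step 2

step 1 [0.5y] zero: DF = P = 393/400 ≈ 0.982500
step 2 [1y] zero: DF = P = 4737/5000 ≈ 0.947400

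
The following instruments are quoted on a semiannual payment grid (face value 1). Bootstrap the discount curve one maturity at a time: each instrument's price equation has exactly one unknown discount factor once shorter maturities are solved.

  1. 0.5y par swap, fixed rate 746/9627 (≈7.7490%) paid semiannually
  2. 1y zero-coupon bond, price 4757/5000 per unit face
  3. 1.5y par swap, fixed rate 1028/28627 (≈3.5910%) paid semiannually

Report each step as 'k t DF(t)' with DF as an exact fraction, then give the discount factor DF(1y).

1 1/2 9627/10000
2 1 4757/5000
3 3/2 4743/5000
DF(1y) = 4757/5000 ≈ 0.951400

step 1 [0.5y] swap r/2=373/9627: DF=(1 − 373/9627·(0))/(1+373/9627) = 9627/10000 ≈ 0.962700
step 2 [1y] zero: DF = P = 4757/5000 ≈ 0.951400
step 3 [1.5y] swap r/2=514/28627: DF=(1 − 514/28627·(0.962700+0.951400))/(1+514/28627) = 4743/5000 ≈ 0.948600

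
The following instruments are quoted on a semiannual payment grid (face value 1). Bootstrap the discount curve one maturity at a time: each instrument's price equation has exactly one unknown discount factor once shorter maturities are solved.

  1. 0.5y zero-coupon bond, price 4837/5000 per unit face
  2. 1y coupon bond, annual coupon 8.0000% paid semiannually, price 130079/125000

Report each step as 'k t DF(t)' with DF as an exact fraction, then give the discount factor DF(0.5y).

step 1 [0.5y] zero: DF = P = 4837/5000 ≈ 0.967400
step 2 [1y] bond c/2=1/25: DF=(130079/125000 − 1/25·(0.967400))/(1+1/25) = 4817/5000 ≈ 0.963400

1 1/2 4837/5000
2 1 4817/5000
DF(0.5y) = 4837/5000 ≈ 0.967400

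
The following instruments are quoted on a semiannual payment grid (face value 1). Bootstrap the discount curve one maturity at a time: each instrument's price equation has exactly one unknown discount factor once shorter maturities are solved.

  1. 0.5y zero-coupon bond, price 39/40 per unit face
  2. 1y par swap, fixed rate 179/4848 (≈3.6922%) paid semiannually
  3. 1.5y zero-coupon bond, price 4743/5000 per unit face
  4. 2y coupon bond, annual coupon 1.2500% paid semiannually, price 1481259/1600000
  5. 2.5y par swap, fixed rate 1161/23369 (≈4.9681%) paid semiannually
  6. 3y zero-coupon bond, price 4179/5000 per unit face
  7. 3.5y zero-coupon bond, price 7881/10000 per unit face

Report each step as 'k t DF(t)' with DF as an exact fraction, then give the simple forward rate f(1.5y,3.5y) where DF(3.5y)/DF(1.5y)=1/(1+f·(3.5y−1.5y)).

step 1 [0.5y] zero: DF = P = 39/40 ≈ 0.975000
step 2 [1y] swap r/2=179/9696: DF=(1 − 179/9696·(0.975000))/(1+179/9696) = 4821/5000 ≈ 0.964200
step 3 [1.5y] zero: DF = P = 4743/5000 ≈ 0.948600
step 4 [2y] bond c/2=1/160: DF=(1481259/1600000 − 1/160·(0.975000+0.964200+0.948600))/(1+1/160) = 9021/10000 ≈ 0.902100
step 5 [2.5y] swap r/2=1161/46738: DF=(1 − 1161/46738·(0.975000+0.964200+0.948600+0.902100))/(1+1161/46738) = 8839/10000 ≈ 0.883900
step 6 [3y] zero: DF = P = 4179/5000 ≈ 0.835800
step 7 [3.5y] zero: DF = P = 7881/10000 ≈ 0.788100

1 1/2 39/40
2 1 4821/5000
3 3/2 4743/5000
4 2 9021/10000
5 5/2 8839/10000
6 3 4179/5000
7 7/2 7881/10000
f(1.5y,3.5y) = ((4743/5000)/(7881/10000) − 1)/(2) = 535/5254 ≈ 10.1827%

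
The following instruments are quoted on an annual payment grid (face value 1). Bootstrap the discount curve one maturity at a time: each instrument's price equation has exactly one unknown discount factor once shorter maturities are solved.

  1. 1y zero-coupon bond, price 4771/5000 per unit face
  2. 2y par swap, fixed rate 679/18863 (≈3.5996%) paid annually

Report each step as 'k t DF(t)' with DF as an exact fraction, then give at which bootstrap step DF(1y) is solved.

step 1 [1y] zero: DF = P = 4771/5000 ≈ 0.954200
step 2 [2y] swap r/1=679/18863: DF=(1 − 679/18863·(0.954200))/(1+679/18863) = 9321/10000 ≈ 0.932100

1 1 4771/5000
2 2 9321/10000
DF(1y) is solved at step 1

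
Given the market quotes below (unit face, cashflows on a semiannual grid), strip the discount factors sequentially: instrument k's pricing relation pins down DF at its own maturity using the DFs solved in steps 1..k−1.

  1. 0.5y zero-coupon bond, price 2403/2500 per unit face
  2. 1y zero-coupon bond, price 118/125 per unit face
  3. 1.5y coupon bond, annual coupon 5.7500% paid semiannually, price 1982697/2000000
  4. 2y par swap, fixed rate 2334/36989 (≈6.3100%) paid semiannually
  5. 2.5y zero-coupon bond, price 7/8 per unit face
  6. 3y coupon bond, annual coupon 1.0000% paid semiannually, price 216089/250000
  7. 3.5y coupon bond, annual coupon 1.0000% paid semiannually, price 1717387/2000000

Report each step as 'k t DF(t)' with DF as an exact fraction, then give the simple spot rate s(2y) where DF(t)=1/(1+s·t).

1 1/2 2403/2500
2 1 118/125
3 3/2 569/625
4 2 8833/10000
5 5/2 7/8
6 3 8373/10000
7 7/2 331/400
s(2y) = (1/(8833/10000) − 1)/(2) = 1167/17666 ≈ 6.6059%

step 1 [0.5y] zero: DF = P = 2403/2500 ≈ 0.961200
step 2 [1y] zero: DF = P = 118/125 ≈ 0.944000
step 3 [1.5y] bond c/2=23/800: DF=(1982697/2000000 − 23/800·(0.961200+0.944000))/(1+23/800) = 569/625 ≈ 0.910400
step 4 [2y] swap r/2=1167/36989: DF=(1 − 1167/36989·(0.961200+0.944000+0.910400))/(1+1167/36989) = 8833/10000 ≈ 0.883300
step 5 [2.5y] zero: DF = P = 7/8 ≈ 0.875000
step 6 [3y] bond c/2=1/200: DF=(216089/250000 − 1/200·(0.961200+0.944000+0.910400+0.883300+0.875000))/(1+1/200) = 8373/10000 ≈ 0.837300
step 7 [3.5y] bond c/2=1/200: DF=(1717387/2000000 − 1/200·(0.961200+0.944000+0.910400+0.883300+0.875000+0.837300))/(1+1/200) = 331/400 ≈ 0.827500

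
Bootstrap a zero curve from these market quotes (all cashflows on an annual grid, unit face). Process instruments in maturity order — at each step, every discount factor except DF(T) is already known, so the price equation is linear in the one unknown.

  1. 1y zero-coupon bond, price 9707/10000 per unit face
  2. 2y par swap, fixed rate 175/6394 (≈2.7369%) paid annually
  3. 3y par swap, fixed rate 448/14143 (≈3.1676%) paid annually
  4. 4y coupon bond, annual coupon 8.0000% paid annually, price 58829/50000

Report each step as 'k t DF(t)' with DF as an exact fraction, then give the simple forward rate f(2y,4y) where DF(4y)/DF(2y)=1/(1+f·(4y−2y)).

step 1 [1y] zero: DF = P = 9707/10000 ≈ 0.970700
step 2 [2y] swap r/1=175/6394: DF=(1 − 175/6394·(0.970700))/(1+175/6394) = 379/400 ≈ 0.947500
step 3 [3y] swap r/1=448/14143: DF=(1 − 448/14143·(0.970700+0.947500))/(1+448/14143) = 569/625 ≈ 0.910400
step 4 [4y] bond c/1=2/25: DF=(58829/50000 − 2/25·(0.970700+0.947500+0.910400))/(1+2/25) = 8799/10000 ≈ 0.879900

1 1 9707/10000
2 2 379/400
3 3 569/625
4 4 8799/10000
f(2y,4y) = ((379/400)/(8799/10000) − 1)/(2) = 338/8799 ≈ 3.8413%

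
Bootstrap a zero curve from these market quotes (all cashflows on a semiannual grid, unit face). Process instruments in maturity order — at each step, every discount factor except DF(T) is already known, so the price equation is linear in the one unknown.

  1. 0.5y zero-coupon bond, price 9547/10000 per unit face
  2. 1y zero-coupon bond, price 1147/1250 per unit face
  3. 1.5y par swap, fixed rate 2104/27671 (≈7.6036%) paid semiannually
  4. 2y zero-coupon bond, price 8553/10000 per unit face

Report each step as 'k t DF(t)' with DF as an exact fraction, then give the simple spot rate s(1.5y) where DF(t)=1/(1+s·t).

1 1/2 9547/10000
2 1 1147/1250
3 3/2 2237/2500
4 2 8553/10000
s(1.5y) = (1/(2237/2500) − 1)/(3/2) = 526/6711 ≈ 7.8379%

step 1 [0.5y] zero: DF = P = 9547/10000 ≈ 0.954700
step 2 [1y] zero: DF = P = 1147/1250 ≈ 0.917600
step 3 [1.5y] swap r/2=1052/27671: DF=(1 − 1052/27671·(0.954700+0.917600))/(1+1052/27671) = 2237/2500 ≈ 0.894800
step 4 [2y] zero: DF = P = 8553/10000 ≈ 0.855300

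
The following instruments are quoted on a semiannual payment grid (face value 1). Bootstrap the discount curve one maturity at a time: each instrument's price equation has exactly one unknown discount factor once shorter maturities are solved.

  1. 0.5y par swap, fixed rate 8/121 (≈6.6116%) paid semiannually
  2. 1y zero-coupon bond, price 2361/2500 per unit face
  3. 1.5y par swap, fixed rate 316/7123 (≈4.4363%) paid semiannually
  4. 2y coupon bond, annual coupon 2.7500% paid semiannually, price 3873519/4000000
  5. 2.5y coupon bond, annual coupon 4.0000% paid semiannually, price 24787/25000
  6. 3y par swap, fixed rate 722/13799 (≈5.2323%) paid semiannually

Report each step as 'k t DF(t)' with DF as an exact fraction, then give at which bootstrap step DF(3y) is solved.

step 1 [0.5y] swap r/2=4/121: DF=(1 − 4/121·(0))/(1+4/121) = 121/125 ≈ 0.968000
step 2 [1y] zero: DF = P = 2361/2500 ≈ 0.944400
step 3 [1.5y] swap r/2=158/7123: DF=(1 − 158/7123·(0.968000+0.944400))/(1+158/7123) = 1171/1250 ≈ 0.936800
step 4 [2y] bond c/2=11/800: DF=(3873519/4000000 − 11/800·(0.968000+0.944400+0.936800))/(1+11/800) = 4583/5000 ≈ 0.916600
step 5 [2.5y] bond c/2=1/50: DF=(24787/25000 − 1/50·(0.968000+0.944400+0.936800+0.916600))/(1+1/50) = 4491/5000 ≈ 0.898200
step 6 [3y] swap r/2=361/13799: DF=(1 − 361/13799·(0.968000+0.944400+0.936800+0.916600+0.898200))/(1+361/13799) = 2139/2500 ≈ 0.855600

1 1/2 121/125
2 1 2361/2500
3 3/2 1171/1250
4 2 4583/5000
5 5/2 4491/5000
6 3 2139/2500
DF(3y) is solved at step 6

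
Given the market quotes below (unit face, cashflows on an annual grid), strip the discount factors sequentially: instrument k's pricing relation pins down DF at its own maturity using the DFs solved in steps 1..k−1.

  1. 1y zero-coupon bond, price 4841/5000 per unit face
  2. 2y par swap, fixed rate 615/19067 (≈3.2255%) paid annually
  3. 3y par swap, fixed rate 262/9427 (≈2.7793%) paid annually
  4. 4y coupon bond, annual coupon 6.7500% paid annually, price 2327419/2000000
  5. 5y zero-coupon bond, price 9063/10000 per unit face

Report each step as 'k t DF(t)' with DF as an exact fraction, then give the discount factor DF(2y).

1 1 4841/5000
2 2 1877/2000
3 3 4607/5000
4 4 9113/10000
5 5 9063/10000
DF(2y) = 1877/2000 ≈ 0.938500

step 1 [1y] zero: DF = P = 4841/5000 ≈ 0.968200
step 2 [2y] swap r/1=615/19067: DF=(1 − 615/19067·(0.968200))/(1+615/19067) = 1877/2000 ≈ 0.938500
step 3 [3y] swap r/1=262/9427: DF=(1 − 262/9427·(0.968200+0.938500))/(1+262/9427) = 4607/5000 ≈ 0.921400
step 4 [4y] bond c/1=27/400: DF=(2327419/2000000 − 27/400·(0.968200+0.938500+0.921400))/(1+27/400) = 9113/10000 ≈ 0.911300
step 5 [5y] zero: DF = P = 9063/10000 ≈ 0.906300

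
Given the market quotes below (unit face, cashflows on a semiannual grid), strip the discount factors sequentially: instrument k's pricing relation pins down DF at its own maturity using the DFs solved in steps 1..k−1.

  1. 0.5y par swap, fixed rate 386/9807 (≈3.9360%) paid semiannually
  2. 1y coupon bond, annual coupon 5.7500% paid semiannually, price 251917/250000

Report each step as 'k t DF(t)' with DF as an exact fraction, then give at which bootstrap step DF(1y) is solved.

1 1/2 9807/10000
2 1 9521/10000
DF(1y) is solved at step 2

step 1 [0.5y] swap r/2=193/9807: DF=(1 − 193/9807·(0))/(1+193/9807) = 9807/10000 ≈ 0.980700
step 2 [1y] bond c/2=23/800: DF=(251917/250000 − 23/800·(0.980700))/(1+23/800) = 9521/10000 ≈ 0.952100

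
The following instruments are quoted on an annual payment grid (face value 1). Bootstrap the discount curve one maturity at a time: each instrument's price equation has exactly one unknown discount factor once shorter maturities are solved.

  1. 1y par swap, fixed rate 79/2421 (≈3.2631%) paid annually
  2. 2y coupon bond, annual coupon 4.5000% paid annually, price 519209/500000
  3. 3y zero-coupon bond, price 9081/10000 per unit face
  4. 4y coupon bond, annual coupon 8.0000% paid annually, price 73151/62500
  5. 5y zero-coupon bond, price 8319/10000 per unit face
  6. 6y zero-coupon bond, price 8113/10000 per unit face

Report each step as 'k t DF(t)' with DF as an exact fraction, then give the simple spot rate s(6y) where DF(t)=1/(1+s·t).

1 1 2421/2500
2 2 119/125
3 3 9081/10000
4 4 4371/5000
5 5 8319/10000
6 6 8113/10000
s(6y) = (1/(8113/10000) − 1)/(6) = 629/16226 ≈ 3.8765%

step 1 [1y] swap r/1=79/2421: DF=(1 − 79/2421·(0))/(1+79/2421) = 2421/2500 ≈ 0.968400
step 2 [2y] bond c/1=9/200: DF=(519209/500000 − 9/200·(0.968400))/(1+9/200) = 119/125 ≈ 0.952000
step 3 [3y] zero: DF = P = 9081/10000 ≈ 0.908100
step 4 [4y] bond c/1=2/25: DF=(73151/62500 − 2/25·(0.968400+0.952000+0.908100))/(1+2/25) = 4371/5000 ≈ 0.874200
step 5 [5y] zero: DF = P = 8319/10000 ≈ 0.831900
step 6 [6y] zero: DF = P = 8113/10000 ≈ 0.811300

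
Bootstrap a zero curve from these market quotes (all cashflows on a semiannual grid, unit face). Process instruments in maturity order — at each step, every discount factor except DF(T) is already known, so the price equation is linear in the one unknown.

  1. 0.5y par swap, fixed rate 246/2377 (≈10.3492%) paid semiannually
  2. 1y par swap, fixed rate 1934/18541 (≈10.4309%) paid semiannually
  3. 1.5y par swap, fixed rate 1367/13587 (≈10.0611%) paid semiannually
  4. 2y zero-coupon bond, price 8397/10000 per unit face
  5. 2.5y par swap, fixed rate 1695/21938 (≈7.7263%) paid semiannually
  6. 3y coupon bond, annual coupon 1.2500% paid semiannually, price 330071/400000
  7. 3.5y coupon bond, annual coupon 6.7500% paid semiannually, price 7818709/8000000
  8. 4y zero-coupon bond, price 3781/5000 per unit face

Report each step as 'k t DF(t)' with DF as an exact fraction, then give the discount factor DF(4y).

step 1 [0.5y] swap r/2=123/2377: DF=(1 − 123/2377·(0))/(1+123/2377) = 2377/2500 ≈ 0.950800
step 2 [1y] swap r/2=967/18541: DF=(1 − 967/18541·(0.950800))/(1+967/18541) = 9033/10000 ≈ 0.903300
step 3 [1.5y] swap r/2=1367/27174: DF=(1 − 1367/27174·(0.950800+0.903300))/(1+1367/27174) = 8633/10000 ≈ 0.863300
step 4 [2y] zero: DF = P = 8397/10000 ≈ 0.839700
step 5 [2.5y] swap r/2=1695/43876: DF=(1 − 1695/43876·(0.950800+0.903300+0.863300+0.839700))/(1+1695/43876) = 1661/2000 ≈ 0.830500
step 6 [3y] bond c/2=1/160: DF=(330071/400000 − 1/160·(0.950800+0.903300+0.863300+0.839700+0.830500))/(1+1/160) = 991/1250 ≈ 0.792800
step 7 [3.5y] bond c/2=27/800: DF=(7818709/8000000 − 27/800·(0.950800+0.903300+0.863300+0.839700+0.830500+0.792800))/(1+27/800) = 7763/10000 ≈ 0.776300
step 8 [4y] zero: DF = P = 3781/5000 ≈ 0.756200

1 1/2 2377/2500
2 1 9033/10000
3 3/2 8633/10000
4 2 8397/10000
5 5/2 1661/2000
6 3 991/1250
7 7/2 7763/10000
8 4 3781/5000
DF(4y) = 3781/5000 ≈ 0.756200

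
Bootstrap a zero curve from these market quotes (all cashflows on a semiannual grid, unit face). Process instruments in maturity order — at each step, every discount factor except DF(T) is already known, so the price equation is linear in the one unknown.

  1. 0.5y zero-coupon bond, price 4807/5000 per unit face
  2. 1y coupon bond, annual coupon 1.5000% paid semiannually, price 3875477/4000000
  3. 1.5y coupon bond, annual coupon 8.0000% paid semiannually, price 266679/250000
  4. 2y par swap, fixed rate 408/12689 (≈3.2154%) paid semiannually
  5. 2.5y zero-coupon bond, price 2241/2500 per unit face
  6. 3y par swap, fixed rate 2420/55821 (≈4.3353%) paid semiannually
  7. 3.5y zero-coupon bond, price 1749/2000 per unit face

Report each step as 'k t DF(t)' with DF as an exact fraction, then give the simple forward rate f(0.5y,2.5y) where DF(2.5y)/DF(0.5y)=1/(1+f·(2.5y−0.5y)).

1 1/2 4807/5000
2 1 1909/2000
3 3/2 119/125
4 2 2347/2500
5 5/2 2241/2500
6 3 879/1000
7 7/2 1749/2000
f(0.5y,2.5y) = ((4807/5000)/(2241/2500) − 1)/(2) = 325/8964 ≈ 3.6256%

step 1 [0.5y] zero: DF = P = 4807/5000 ≈ 0.961400
step 2 [1y] bond c/2=3/400: DF=(3875477/4000000 − 3/400·(0.961400))/(1+3/400) = 1909/2000 ≈ 0.954500
step 3 [1.5y] bond c/2=1/25: DF=(266679/250000 − 1/25·(0.961400+0.954500))/(1+1/25) = 119/125 ≈ 0.952000
step 4 [2y] swap r/2=204/12689: DF=(1 − 204/12689·(0.961400+0.954500+0.952000))/(1+204/12689) = 2347/2500 ≈ 0.938800
step 5 [2.5y] zero: DF = P = 2241/2500 ≈ 0.896400
step 6 [3y] swap r/2=1210/55821: DF=(1 − 1210/55821·(0.961400+0.954500+0.952000+0.938800+0.896400))/(1+1210/55821) = 879/1000 ≈ 0.879000
step 7 [3.5y] zero: DF = P = 1749/2000 ≈ 0.874500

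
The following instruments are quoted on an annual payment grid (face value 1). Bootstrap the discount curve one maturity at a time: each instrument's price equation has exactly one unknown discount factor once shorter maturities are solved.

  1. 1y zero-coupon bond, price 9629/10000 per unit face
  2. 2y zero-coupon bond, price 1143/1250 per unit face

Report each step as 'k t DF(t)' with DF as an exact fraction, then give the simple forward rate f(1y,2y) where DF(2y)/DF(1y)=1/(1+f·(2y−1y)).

1 1 9629/10000
2 2 1143/1250
f(1y,2y) = ((9629/10000)/(1143/1250) − 1)/(1) = 485/9144 ≈ 5.3040%

step 1 [1y] zero: DF = P = 9629/10000 ≈ 0.962900
step 2 [2y] zero: DF = P = 1143/1250 ≈ 0.914400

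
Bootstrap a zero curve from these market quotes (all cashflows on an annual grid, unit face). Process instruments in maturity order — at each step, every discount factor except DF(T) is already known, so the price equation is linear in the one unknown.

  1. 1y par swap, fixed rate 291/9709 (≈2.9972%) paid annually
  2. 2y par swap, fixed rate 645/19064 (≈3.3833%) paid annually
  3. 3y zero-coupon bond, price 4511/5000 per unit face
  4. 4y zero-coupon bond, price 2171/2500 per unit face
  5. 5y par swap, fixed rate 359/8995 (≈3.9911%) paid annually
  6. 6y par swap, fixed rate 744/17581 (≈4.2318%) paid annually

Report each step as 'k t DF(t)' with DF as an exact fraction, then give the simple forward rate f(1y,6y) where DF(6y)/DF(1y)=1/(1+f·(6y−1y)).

step 1 [1y] swap r/1=291/9709: DF=(1 − 291/9709·(0))/(1+291/9709) = 9709/10000 ≈ 0.970900
step 2 [2y] swap r/1=645/19064: DF=(1 − 645/19064·(0.970900))/(1+645/19064) = 1871/2000 ≈ 0.935500
step 3 [3y] zero: DF = P = 4511/5000 ≈ 0.902200
step 4 [4y] zero: DF = P = 2171/2500 ≈ 0.868400
step 5 [5y] swap r/1=359/8995: DF=(1 − 359/8995·(0.970900+0.935500+0.902200+0.868400))/(1+359/8995) = 1641/2000 ≈ 0.820500
step 6 [6y] swap r/1=744/17581: DF=(1 − 744/17581·(0.970900+0.935500+0.902200+0.868400+0.820500))/(1+744/17581) = 971/1250 ≈ 0.776800

1 1 9709/10000
2 2 1871/2000
3 3 4511/5000
4 4 2171/2500
5 5 1641/2000
6 6 971/1250
f(1y,6y) = ((9709/10000)/(971/1250) − 1)/(5) = 1941/38840 ≈ 4.9974%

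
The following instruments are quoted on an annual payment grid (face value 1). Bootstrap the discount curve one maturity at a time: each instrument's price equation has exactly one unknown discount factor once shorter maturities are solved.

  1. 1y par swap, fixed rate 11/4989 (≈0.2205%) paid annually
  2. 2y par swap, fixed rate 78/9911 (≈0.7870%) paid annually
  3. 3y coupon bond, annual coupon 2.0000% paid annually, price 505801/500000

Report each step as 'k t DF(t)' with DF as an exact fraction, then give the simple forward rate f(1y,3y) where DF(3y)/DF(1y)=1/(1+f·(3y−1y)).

step 1 [1y] swap r/1=11/4989: DF=(1 − 11/4989·(0))/(1+11/4989) = 4989/5000 ≈ 0.997800
step 2 [2y] swap r/1=78/9911: DF=(1 − 78/9911·(0.997800))/(1+78/9911) = 2461/2500 ≈ 0.984400
step 3 [3y] bond c/1=1/50: DF=(505801/500000 − 1/50·(0.997800+0.984400))/(1+1/50) = 9529/10000 ≈ 0.952900

1 1 4989/5000
2 2 2461/2500
3 3 9529/10000
f(1y,3y) = ((4989/5000)/(9529/10000) − 1)/(2) = 449/19058 ≈ 2.3560%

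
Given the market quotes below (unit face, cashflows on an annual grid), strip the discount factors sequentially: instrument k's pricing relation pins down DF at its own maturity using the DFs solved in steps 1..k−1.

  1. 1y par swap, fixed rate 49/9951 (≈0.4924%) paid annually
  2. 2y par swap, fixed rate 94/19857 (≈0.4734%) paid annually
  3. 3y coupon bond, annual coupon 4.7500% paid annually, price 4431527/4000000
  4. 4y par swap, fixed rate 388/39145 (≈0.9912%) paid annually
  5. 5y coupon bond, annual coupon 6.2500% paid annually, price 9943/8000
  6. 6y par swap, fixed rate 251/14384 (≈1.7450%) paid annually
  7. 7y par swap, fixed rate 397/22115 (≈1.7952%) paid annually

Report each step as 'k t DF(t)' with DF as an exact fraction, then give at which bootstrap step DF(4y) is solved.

step 1 [1y] swap r/1=49/9951: DF=(1 − 49/9951·(0))/(1+49/9951) = 9951/10000 ≈ 0.995100
step 2 [2y] swap r/1=94/19857: DF=(1 − 94/19857·(0.995100))/(1+94/19857) = 4953/5000 ≈ 0.990600
step 3 [3y] bond c/1=19/400: DF=(4431527/4000000 − 19/400·(0.995100+0.990600))/(1+19/400) = 2419/2500 ≈ 0.967600
step 4 [4y] swap r/1=388/39145: DF=(1 − 388/39145·(0.995100+0.990600+0.967600))/(1+388/39145) = 2403/2500 ≈ 0.961200
step 5 [5y] bond c/1=1/16: DF=(9943/8000 − 1/16·(0.995100+0.990600+0.967600+0.961200))/(1+1/16) = 1879/2000 ≈ 0.939500
step 6 [6y] swap r/1=251/14384: DF=(1 − 251/14384·(0.995100+0.990600+0.967600+0.961200+0.939500))/(1+251/14384) = 2249/2500 ≈ 0.899600
step 7 [7y] swap r/1=397/22115: DF=(1 − 397/22115·(0.995100+0.990600+0.967600+0.961200+0.939500+0.899600))/(1+397/22115) = 8809/10000 ≈ 0.880900

1 1 9951/10000
2 2 4953/5000
3 3 2419/2500
4 4 2403/2500
5 5 1879/2000
6 6 2249/2500
7 7 8809/10000
DF(4y) is solved at step 4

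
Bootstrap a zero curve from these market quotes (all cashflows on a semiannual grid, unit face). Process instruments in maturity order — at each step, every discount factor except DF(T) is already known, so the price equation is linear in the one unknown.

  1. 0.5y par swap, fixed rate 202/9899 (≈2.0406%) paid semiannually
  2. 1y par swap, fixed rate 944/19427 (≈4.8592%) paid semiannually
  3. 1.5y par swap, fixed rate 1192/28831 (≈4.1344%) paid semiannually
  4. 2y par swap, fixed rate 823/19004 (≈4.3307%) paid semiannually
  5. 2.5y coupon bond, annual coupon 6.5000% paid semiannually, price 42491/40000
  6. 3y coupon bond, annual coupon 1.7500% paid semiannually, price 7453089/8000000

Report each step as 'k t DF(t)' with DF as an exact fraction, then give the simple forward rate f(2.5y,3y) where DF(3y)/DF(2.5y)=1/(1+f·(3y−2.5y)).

1 1/2 9899/10000
2 1 1191/1250
3 3/2 2351/2500
4 2 9177/10000
5 5/2 2273/2500
6 3 8827/10000
f(2.5y,3y) = ((2273/2500)/(8827/10000) − 1)/(1/2) = 530/8827 ≈ 6.0043%

step 1 [0.5y] swap r/2=101/9899: DF=(1 − 101/9899·(0))/(1+101/9899) = 9899/10000 ≈ 0.989900
step 2 [1y] swap r/2=472/19427: DF=(1 − 472/19427·(0.989900))/(1+472/19427) = 1191/1250 ≈ 0.952800
step 3 [1.5y] swap r/2=596/28831: DF=(1 − 596/28831·(0.989900+0.952800))/(1+596/28831) = 2351/2500 ≈ 0.940400
step 4 [2y] swap r/2=823/38008: DF=(1 − 823/38008·(0.989900+0.952800+0.940400))/(1+823/38008) = 9177/10000 ≈ 0.917700
step 5 [2.5y] bond c/2=13/400: DF=(42491/40000 − 13/400·(0.989900+0.952800+0.940400+0.917700))/(1+13/400) = 2273/2500 ≈ 0.909200
step 6 [3y] bond c/2=7/800: DF=(7453089/8000000 − 7/800·(0.989900+0.952800+0.940400+0.917700+0.909200))/(1+7/800) = 8827/10000 ≈ 0.882700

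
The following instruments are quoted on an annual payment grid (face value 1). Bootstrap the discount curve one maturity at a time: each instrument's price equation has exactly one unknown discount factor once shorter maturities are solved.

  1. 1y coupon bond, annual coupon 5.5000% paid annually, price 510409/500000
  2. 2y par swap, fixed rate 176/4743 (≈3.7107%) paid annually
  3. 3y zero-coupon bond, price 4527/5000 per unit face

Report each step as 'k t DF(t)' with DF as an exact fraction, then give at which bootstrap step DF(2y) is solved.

1 1 2419/2500
2 2 581/625
3 3 4527/5000
DF(2y) is solved at step 2

step 1 [1y] bond c/1=11/200: DF=(510409/500000 − 11/200·(0))/(1+11/200) = 2419/2500 ≈ 0.967600
step 2 [2y] swap r/1=176/4743: DF=(1 − 176/4743·(0.967600))/(1+176/4743) = 581/625 ≈ 0.929600
step 3 [3y] zero: DF = P = 4527/5000 ≈ 0.905400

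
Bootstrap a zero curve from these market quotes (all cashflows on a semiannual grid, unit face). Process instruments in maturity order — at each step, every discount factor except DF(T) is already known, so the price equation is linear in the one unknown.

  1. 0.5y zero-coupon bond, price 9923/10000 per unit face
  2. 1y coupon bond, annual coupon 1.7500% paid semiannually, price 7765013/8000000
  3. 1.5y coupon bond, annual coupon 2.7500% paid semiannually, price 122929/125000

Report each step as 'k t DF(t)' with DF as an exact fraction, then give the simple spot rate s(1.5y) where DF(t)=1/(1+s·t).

1 1/2 9923/10000
2 1 596/625
3 3/2 9437/10000
s(1.5y) = (1/(9437/10000) − 1)/(3/2) = 1126/28311 ≈ 3.9773%

step 1 [0.5y] zero: DF = P = 9923/10000 ≈ 0.992300
step 2 [1y] bond c/2=7/800: DF=(7765013/8000000 − 7/800·(0.992300))/(1+7/800) = 596/625 ≈ 0.953600
step 3 [1.5y] bond c/2=11/800: DF=(122929/125000 − 11/800·(0.992300+0.953600))/(1+11/800) = 9437/10000 ≈ 0.943700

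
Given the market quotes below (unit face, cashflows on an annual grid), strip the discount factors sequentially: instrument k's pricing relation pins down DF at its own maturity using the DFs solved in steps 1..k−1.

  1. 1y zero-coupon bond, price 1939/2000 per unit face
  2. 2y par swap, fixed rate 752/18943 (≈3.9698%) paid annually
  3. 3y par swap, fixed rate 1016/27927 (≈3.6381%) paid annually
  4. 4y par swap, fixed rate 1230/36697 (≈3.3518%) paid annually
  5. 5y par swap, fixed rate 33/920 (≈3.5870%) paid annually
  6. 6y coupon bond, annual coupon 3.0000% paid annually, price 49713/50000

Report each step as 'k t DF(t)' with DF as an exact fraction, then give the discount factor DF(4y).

1 1 1939/2000
2 2 578/625
3 3 1123/1250
4 4 877/1000
5 5 8383/10000
6 6 417/500
DF(4y) = 877/1000 ≈ 0.877000

step 1 [1y] zero: DF = P = 1939/2000 ≈ 0.969500
step 2 [2y] swap r/1=752/18943: DF=(1 − 752/18943·(0.969500))/(1+752/18943) = 578/625 ≈ 0.924800
step 3 [3y] swap r/1=1016/27927: DF=(1 − 1016/27927·(0.969500+0.924800))/(1+1016/27927) = 1123/1250 ≈ 0.898400
step 4 [4y] swap r/1=1230/36697: DF=(1 − 1230/36697·(0.969500+0.924800+0.898400))/(1+1230/36697) = 877/1000 ≈ 0.877000
step 5 [5y] swap r/1=33/920: DF=(1 − 33/920·(0.969500+0.924800+0.898400+0.877000))/(1+33/920) = 8383/10000 ≈ 0.838300
step 6 [6y] bond c/1=3/100: DF=(49713/50000 − 3/100·(0.969500+0.924800+0.898400+0.877000+0.838300))/(1+3/100) = 417/500 ≈ 0.834000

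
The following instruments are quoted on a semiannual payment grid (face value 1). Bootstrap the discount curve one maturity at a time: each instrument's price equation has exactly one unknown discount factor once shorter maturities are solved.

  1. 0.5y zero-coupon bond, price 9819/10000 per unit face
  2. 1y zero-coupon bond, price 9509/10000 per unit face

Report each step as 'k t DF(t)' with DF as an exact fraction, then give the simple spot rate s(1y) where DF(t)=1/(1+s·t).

1 1/2 9819/10000
2 1 9509/10000
s(1y) = (1/(9509/10000) − 1)/(1) = 491/9509 ≈ 5.1635%

step 1 [0.5y] zero: DF = P = 9819/10000 ≈ 0.981900
step 2 [1y] zero: DF = P = 9509/10000 ≈ 0.950900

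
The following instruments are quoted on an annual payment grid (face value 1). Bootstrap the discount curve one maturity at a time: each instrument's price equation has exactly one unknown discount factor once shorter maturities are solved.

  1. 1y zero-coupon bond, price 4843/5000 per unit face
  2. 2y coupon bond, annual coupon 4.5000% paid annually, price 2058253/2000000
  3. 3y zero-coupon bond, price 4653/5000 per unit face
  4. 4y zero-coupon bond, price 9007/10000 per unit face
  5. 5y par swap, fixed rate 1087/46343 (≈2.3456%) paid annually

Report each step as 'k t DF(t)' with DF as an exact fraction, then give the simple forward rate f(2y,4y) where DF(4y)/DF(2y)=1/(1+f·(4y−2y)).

step 1 [1y] zero: DF = P = 4843/5000 ≈ 0.968600
step 2 [2y] bond c/1=9/200: DF=(2058253/2000000 − 9/200·(0.968600))/(1+9/200) = 9431/10000 ≈ 0.943100
step 3 [3y] zero: DF = P = 4653/5000 ≈ 0.930600
step 4 [4y] zero: DF = P = 9007/10000 ≈ 0.900700
step 5 [5y] swap r/1=1087/46343: DF=(1 − 1087/46343·(0.968600+0.943100+0.930600+0.900700))/(1+1087/46343) = 8913/10000 ≈ 0.891300

1 1 4843/5000
2 2 9431/10000
3 3 4653/5000
4 4 9007/10000
5 5 8913/10000
f(2y,4y) = ((9431/10000)/(9007/10000) − 1)/(2) = 212/9007 ≈ 2.3537%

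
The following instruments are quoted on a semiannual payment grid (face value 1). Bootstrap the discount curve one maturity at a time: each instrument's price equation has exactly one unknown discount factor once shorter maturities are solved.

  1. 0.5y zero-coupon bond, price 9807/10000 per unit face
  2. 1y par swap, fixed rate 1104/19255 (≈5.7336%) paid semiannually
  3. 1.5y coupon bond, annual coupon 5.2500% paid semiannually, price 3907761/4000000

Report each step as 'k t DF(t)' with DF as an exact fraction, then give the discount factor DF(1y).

step 1 [0.5y] zero: DF = P = 9807/10000 ≈ 0.980700
step 2 [1y] swap r/2=552/19255: DF=(1 − 552/19255·(0.980700))/(1+552/19255) = 1181/1250 ≈ 0.944800
step 3 [1.5y] bond c/2=21/800: DF=(3907761/4000000 − 21/800·(0.980700+0.944800))/(1+21/800) = 9027/10000 ≈ 0.902700

1 1/2 9807/10000
2 1 1181/1250
3 3/2 9027/10000
DF(1y) = 1181/1250 ≈ 0.944800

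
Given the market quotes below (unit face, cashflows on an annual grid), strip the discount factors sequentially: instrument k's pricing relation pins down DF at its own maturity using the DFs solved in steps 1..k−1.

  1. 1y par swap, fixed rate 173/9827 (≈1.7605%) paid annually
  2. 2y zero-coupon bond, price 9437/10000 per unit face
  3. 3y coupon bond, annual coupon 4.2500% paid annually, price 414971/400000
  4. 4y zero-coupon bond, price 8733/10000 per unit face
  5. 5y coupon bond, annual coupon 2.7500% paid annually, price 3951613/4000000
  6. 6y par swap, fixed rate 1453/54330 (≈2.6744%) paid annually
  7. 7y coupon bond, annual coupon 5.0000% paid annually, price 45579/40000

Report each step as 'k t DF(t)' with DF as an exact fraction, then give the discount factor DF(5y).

step 1 [1y] swap r/1=173/9827: DF=(1 − 173/9827·(0))/(1+173/9827) = 9827/10000 ≈ 0.982700
step 2 [2y] zero: DF = P = 9437/10000 ≈ 0.943700
step 3 [3y] bond c/1=17/400: DF=(414971/400000 − 17/400·(0.982700+0.943700))/(1+17/400) = 4583/5000 ≈ 0.916600
step 4 [4y] zero: DF = P = 8733/10000 ≈ 0.873300
step 5 [5y] bond c/1=11/400: DF=(3951613/4000000 − 11/400·(0.982700+0.943700+0.916600+0.873300))/(1+11/400) = 431/500 ≈ 0.862000
step 6 [6y] swap r/1=1453/54330: DF=(1 − 1453/54330·(0.982700+0.943700+0.916600+0.873300+0.862000))/(1+1453/54330) = 8547/10000 ≈ 0.854700
step 7 [7y] bond c/1=1/20: DF=(45579/40000 − 1/20·(0.982700+0.943700+0.916600+0.873300+0.862000+0.854700))/(1+1/20) = 1653/2000 ≈ 0.826500

1 1 9827/10000
2 2 9437/10000
3 3 4583/5000
4 4 8733/10000
5 5 431/500
6 6 8547/10000
7 7 1653/2000
DF(5y) = 431/500 ≈ 0.862000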